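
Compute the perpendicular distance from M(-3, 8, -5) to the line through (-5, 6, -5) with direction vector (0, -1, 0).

Direction vector d = (0, -1, 0).
AP = (2, 2, 0); AP·d = -2, |AP|² = 8, |d|² = 1.
distance² = |AP|² − (AP·d)²/|d|² = 8 − 4/1 = 4, so the distance is 2.

2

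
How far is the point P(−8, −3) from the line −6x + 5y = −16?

49/√61

The normal to the line is n = (−6, 5) with |n| = √61.
|n·P − (-16)| = |33 − (-16)| = 49, so the distance is 49/√61 = 49√61/61.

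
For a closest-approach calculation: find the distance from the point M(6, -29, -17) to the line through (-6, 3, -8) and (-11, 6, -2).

√619

A direction vector is d = (-5, 3, 6).
AP = (12, -32, -9), and AP × d = (-165, -27, -124).
|AP × d|² = 43330 and |d|² = 70, so the distance is √(43330/70) = √619.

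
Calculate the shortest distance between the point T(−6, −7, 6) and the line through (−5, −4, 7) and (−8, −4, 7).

A direction vector is d = (−3, 0, 0).
AP = (−1, −3, −1), and AP × d = (0, 3, −9).
|AP × d|² = 90 and |d|² = 9, so the distance is √(90/9) = √10.

√10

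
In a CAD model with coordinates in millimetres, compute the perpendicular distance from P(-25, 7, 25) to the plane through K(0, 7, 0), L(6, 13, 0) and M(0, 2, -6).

KL = (6, 6, 0) and KM = (0, -5, -6), so a normal is n = KL × KM = (-36, 36, -30).
Then n·(-25, 7, 25) - 252 = 150.
|n| = √(1296 + 1296 + 900) = 6√97, so the distance is |150|/(6√97) = 25√97/97.

25/√97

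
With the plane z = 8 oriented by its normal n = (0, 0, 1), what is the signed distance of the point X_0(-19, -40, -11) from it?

n·X_0 − 8 = -19.
|n| = 1, so the signed distance is -19/1 = -19.

-19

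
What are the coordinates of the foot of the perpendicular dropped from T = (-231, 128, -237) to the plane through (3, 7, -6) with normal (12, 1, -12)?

(-3987/17, 2171/17, -3969/17)

n = (12, 1, -12), |n|² = 289, and n·T − 115 = 85.
t = 85/289 = 5/17, so the foot is T − t·n = (-231, 128, -237) − (5/17)·(12, 1, -12) = (-3987/17, 2171/17, -3969/17).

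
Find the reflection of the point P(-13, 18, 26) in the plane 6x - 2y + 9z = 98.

(-167/11, 206/11, 250/11)

n = (6, -2, 9), |n|² = 121, n·P − 98 = 22, so t = 22/121 = 2/11.
Foot F = P − (2/11)·n = (-155/11, 202/11, 268/11); the reflection is 2F − P = (-167/11, 206/11, 250/11).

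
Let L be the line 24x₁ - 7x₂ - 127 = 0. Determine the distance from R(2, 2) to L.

93/25

The normal to the line is n = (24, -7) with |n| = 25.
|n·R − 127| = |34 − 127| = 93, so the distance is 93/25.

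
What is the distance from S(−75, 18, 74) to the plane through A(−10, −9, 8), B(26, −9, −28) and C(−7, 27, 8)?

15/17

AB = (36, 0, −36) and AC = (3, 36, 0), so a normal is n = AB × AC = (1296, −108, 1296).
Then n·(−75, 18, 74) − (−1620) = −1620.
|n| = √(1679616 + 11664 + 1679616) = 1836, so the distance is |-1620|/1836 = 15/17.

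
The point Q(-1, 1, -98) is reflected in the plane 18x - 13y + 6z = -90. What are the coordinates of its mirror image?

n = (18, -13, 6), |n|² = 529, n·Q − (-90) = -529, so t = -529/529 = -1.
Foot F = Q − (-1)·n = (17, -12, -92); the reflection is 2F − Q = (35, -25, -86).

(35, -25, -86)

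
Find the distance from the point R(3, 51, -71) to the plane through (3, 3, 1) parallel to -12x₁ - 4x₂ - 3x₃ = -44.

Parallel planes share the normal n = (-12, -4, -3); since (3, 3, 1) lies on the plane, its equation is -12x₁ - 4x₂ - 3x₃ = -51.
d = |(-12)·3 + (-4)·51 + (-3)·(-71) − (-51)| / √(144 + 16 + 9) = |24| / 13 = 24/13.

24/13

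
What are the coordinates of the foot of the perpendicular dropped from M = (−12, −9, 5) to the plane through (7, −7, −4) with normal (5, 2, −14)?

(-7, -7, -9)

n = (5, 2, −14), |n|² = 225, and n·M − 77 = -225.
t = -225/225 = -1, so the foot is M − t·n = (−12, −9, 5) − (-1)·(5, 2, −14) = (−7, −7, −9).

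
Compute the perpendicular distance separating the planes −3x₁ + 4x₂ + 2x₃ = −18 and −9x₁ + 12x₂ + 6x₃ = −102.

16/√29

Divide the second equation by 3 to match normals: −3x₁ + 4x₂ + 2x₃ = -34.
Both planes have normal n = (−3, 4, 2), |n| = √29. Any point on the first plane is at distance |(-34) − (-18)|/|n| = 16/√29 from the second.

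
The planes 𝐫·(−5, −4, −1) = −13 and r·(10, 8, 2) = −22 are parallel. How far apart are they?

Divide the second equation by -2 to match normals: −5x₁ − 4x₂ − x₃ = 11.
Both planes have normal n = (−5, −4, −1), |n| = √42. Any point on the first plane is at distance |11 − (-13)|/|n| = 24/√42 from the second.

24/√42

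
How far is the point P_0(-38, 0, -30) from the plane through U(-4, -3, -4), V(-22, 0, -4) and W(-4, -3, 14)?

16√37/37

UV = (-18, 3, 0) and UW = (0, 0, 18), so a normal is n = UV × UW = (54, 324, 0).
d = |54·(-38) + 324·0 − (-1188)| / √(2916 + 104976 + 0) = |-864| / (54√37) = 16/√37.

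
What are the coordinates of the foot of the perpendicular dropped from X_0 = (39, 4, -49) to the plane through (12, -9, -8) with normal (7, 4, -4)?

(4, -16, -29)

The perpendicular from X_0 has direction n = (7, 4, -4): r = (39, 4, -49) + t(7, 4, -4).
Substitute into the plane: n·(X_0 + tn) = 80 gives 485 + 81t = 80, so t = -5.
Foot = (39, 4, -49) + (-5)·(7, 4, -4) = (4, -16, -29).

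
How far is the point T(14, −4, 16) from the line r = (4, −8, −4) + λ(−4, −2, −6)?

2√3

Direction vector d = (−4, −2, −6).
AP = (10, 4, 20); AP·d = -168, |AP|² = 516, |d|² = 56.
distance² = |AP|² − (AP·d)²/|d|² = 516 − 28224/56 = 12, so the distance is 2√3.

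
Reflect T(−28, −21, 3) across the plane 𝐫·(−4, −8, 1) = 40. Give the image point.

With n = (−4, −8, 1), the signed offset is (n·T − 40)/|n|² = 243/81 = 3.
T' = T − 2t·n = (−28, −21, 3) − 6·(−4, −8, 1) = (−4, 27, −3).

(-4, 27, -3)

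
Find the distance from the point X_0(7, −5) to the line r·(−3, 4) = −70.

The normal to the line is n = (−3, 4) with |n| = 5.
|n·X_0 − (-70)| = |-41 − (-70)| = 29, so the distance is 29/5.

29/5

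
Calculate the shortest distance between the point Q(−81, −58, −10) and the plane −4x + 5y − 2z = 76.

d = |(-4)·(-81) + 5·(-58) + (-2)·(-10) − 76| / √(16 + 25 + 4) = |-22| / (3√5) = 22√5/15.

22/(3√5)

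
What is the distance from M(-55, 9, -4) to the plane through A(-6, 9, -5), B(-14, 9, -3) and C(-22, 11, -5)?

5

AB = (-8, 0, 2) and AC = (-16, 2, 0), so a normal is n = AB × AC = (-4, -32, -16).
Then n·(-55, 9, -4) - (-184) = 180.
|n| = √(16 + 1024 + 256) = 36, so the distance is |180|/36 = 5.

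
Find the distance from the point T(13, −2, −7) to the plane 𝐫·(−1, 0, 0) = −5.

Normal vector n = (−1, 0, 0), and n·(13, −2, −7) − (−5) = −8.
|n| = √(1 + 0 + 0) = 1, so the distance is |-8|/1 = 8.

8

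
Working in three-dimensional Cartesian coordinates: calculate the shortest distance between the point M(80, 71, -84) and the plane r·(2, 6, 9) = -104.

d = |2·80 + 6·71 + 9·(-84) − (-104)| / √(4 + 36 + 81) = |-66| / 11 = 6.

6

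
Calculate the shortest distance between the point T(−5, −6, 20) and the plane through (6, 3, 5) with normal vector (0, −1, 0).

9

The plane has equation n·(r − (6, 3, 5)) = 0, i.e. n·r = -3.
Then n·(−5, −6, 20) − (−3) = 9.
|n| = √(0 + 1 + 0) = 1, so the distance is |9|/1 = 9.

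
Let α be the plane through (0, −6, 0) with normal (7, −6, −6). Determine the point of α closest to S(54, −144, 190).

n = (7, −6, −6), |n|² = 121, and n·S − 36 = 66.
t = 66/121 = 6/11, so the foot is S − t·n = (54, −144, 190) − (6/11)·(7, −6, −6) = (552/11, −1548/11, 2126/11).

(552/11, -1548/11, 2126/11)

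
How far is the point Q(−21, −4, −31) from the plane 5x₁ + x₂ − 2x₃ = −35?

d = |5·(-21) + 1·(-4) + (-2)·(-31) − (-35)| / √(25 + 1 + 4) = |-12| / √30 = 2√30/5.

2√30/5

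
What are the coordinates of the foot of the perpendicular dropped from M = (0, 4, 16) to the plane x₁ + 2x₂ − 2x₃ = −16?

(8/9, 52/9, 128/9)

The perpendicular from M has direction n = (1, 2, −2): r = (0, 4, 16) + μ(1, 2, −2).
Substitute into the plane: n·(M + μn) = -16 gives -24 + 9μ = -16, so μ = 8/9.
Foot = (0, 4, 16) + (8/9)·(1, 2, −2) = (8/9, 52/9, 128/9).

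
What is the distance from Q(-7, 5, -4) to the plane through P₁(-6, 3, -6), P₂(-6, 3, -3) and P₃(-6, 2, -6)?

P₁P₂ = (0, 0, 3) and P₁P₃ = (0, -1, 0), so a normal is n = P₁P₂ × P₁P₃ = (3, 0, 0).
Then n·(-7, 5, -4) - (-18) = -3.
|n| = √(9 + 0 + 0) = 3, so the distance is |-3|/3 = 1.

1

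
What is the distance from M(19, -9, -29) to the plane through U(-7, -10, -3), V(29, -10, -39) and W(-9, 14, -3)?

UV = (36, 0, -36) and UW = (-2, 24, 0), so a normal is n = UV × UW = (864, 72, 864).
d = |864·19 + 72·(-9) + 864·(-29) − (-9360)| / √(746496 + 5184 + 746496) = |72| / 1224 = 1/17.

1/17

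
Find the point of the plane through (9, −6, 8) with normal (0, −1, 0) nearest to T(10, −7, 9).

n = (0, −1, 0), |n|² = 1, and n·T − 6 = 1.
t = 1/1 = 1, so the foot is T − t·n = (10, −7, 9) − 1·(0, −1, 0) = (10, −6, 9).

(10, -6, 9)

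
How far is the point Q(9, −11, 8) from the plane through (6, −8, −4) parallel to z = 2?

12

Parallel planes share the normal n = (0, 0, 1); since (6, −8, −4) lies on the plane, its equation is z = -4.
Then n·(9, −11, 8) − (−4) = 12.
|n| = √(0 + 0 + 1) = 1, so the distance is |12|/1 = 12.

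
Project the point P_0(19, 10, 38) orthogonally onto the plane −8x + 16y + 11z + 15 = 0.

(27, -6, 27)

n = (−8, 16, 11), |n|² = 441, and n·P_0 − (-15) = 441.
t = 441/441 = 1, so the foot is P_0 − t·n = (19, 10, 38) − 1·(−8, 16, 11) = (27, −6, 27).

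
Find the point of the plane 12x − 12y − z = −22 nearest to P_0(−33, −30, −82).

(-609/17, -462/17, -1390/17)

The perpendicular from P_0 has direction n = (12, −12, −1): r = (−33, −30, −82) + μ(12, −12, −1).
Substitute into the plane: n·(P_0 + μn) = -22 gives 46 + 289μ = -22, so μ = -4/17.
Foot = (−33, −30, −82) + (-4/17)·(12, −12, −1) = (−609/17, −462/17, −1390/17).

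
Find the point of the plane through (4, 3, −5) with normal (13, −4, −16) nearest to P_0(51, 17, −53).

(12, 29, -5)

n = (13, −4, −16), |n|² = 441, and n·P_0 − 120 = 1323.
t = 1323/441 = 3, so the foot is P_0 − t·n = (51, 17, −53) − 3·(13, −4, −16) = (12, 29, −5).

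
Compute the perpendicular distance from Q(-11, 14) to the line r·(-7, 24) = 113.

d = |(-7)·(-11) + 24·14 − 113| / √(49 + 576) = |300|/25 = 12.

12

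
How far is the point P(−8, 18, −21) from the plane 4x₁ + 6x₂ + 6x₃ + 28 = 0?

√22/2

Normal vector n = (4, 6, 6), and n·(−8, 18, −21) − (−28) = −22.
|n| = √(16 + 36 + 36) = 2√22, so the distance is |-22|/(2√22) = √22/2.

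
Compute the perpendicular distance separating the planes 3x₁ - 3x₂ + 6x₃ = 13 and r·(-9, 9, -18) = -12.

√6/2

Divide the second equation by -3 to match normals: 3x₁ - 3x₂ + 6x₃ = 4.
Both planes have normal n = (3, -3, 6), |n| = 3√6. Any point on the first plane is at distance |4 − 13|/|n| = 9/(3√6) = 3/√6 from the second.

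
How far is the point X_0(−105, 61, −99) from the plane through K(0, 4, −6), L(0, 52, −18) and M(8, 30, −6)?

5

KL = (0, 48, −12) and KM = (8, 26, 0), so a normal is n = KL × KM = (312, −96, −384).
d = |312·(-105) + (-96)·61 + (-384)·(-99) − 1920| / √(97344 + 9216 + 147456) = |-2520| / 504 = 5.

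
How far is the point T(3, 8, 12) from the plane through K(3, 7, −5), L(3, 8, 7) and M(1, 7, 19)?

KL = (0, 1, 12) and KM = (−2, 0, 24), so a normal is n = KL × KM = (24, −24, 2).
Then n·(3, 8, 12) − (−106) = 10.
|n| = √(576 + 576 + 4) = 34, so the distance is |10|/34 = 5/17.

5/17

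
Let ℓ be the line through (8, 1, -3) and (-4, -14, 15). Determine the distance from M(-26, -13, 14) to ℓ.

√409

A direction vector is d = (-12, -15, 18).
AP = (-34, -14, 17), and AP × d = (3, 408, 342).
|AP × d|² = 283437 and |d|² = 693, so the distance is √(283437/693) = √409.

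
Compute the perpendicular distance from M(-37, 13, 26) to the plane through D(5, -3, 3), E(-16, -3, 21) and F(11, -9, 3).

5/11

DE = (-21, 0, 18) and DF = (6, -6, 0), so a normal is n = DE × DF = (108, 108, 126).
Then n·(-37, 13, 26) - 594 = 90.
|n| = √(11664 + 11664 + 15876) = 198, so the distance is |90|/198 = 5/11.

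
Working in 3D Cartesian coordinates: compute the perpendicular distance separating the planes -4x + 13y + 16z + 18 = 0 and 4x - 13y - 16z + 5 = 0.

Divide the second equation by -1 to match normals: -4x + 13y + 16z = 5.
With common normal n = (-4, 13, 16) (|n| = 21), the distance is |(-18) − 5|/|n| = 23/21.

23/21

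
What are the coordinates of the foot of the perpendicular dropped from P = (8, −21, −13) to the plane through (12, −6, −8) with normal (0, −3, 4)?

n = (0, −3, 4), |n|² = 25, and n·P − (-14) = 25.
t = 25/25 = 1, so the foot is P − t·n = (8, −21, −13) − 1·(0, −3, 4) = (8, −18, −17).

(8, -18, -17)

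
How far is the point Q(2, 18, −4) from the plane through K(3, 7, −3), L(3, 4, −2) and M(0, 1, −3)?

10/√14

KL = (0, −3, 1) and KM = (−3, −6, 0), so a normal is n = KL × KM = (6, −3, −9).
n = (6, −3, −9); n·P − 24 = -30; |n| = 3√14; distance = 30/(3√14) = 10/√14.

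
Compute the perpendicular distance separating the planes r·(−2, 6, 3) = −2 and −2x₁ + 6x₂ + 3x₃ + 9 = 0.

1

Both planes have normal n = (−2, 6, 3), |n| = 7. Any point on the first plane is at distance |(-9) − (-2)|/|n| = 7/7 = 1 from the second.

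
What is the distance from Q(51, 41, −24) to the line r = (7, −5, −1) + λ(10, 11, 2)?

3√109

Direction vector d = (10, 11, 2).
AP = (44, 46, −23), and AP × d = (345, −318, 24).
|AP × d|² = 220725 and |d|² = 225, so the distance is √(220725/225) = √981 = 3√109.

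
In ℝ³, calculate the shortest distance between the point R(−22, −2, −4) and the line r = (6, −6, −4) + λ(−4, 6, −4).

Direction vector d = (−4, 6, −4).
AP = (−28, 4, 0); AP·d = 136, |AP|² = 800, |d|² = 68.
distance² = |AP|² − (AP·d)²/|d|² = 800 − 18496/68 = 528, so the distance is 4√33.

4√33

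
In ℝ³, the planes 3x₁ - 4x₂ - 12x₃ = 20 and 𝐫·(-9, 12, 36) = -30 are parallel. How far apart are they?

Divide the second equation by -3 to match normals: 3x₁ - 4x₂ - 12x₃ = 10.
Both planes have normal n = (3, -4, -12), |n| = 13. Any point on the first plane is at distance |10 − 20|/|n| = 10/13 from the second.

10/13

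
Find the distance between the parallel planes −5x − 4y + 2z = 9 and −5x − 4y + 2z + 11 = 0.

With common normal n = (−5, −4, 2) (|n| = 3√5), the distance is |9 − (-11)|/|n| = 20/(3√5) = 4√5/3.

4√5/3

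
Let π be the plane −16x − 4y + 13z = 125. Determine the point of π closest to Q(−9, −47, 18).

(7, -43, 5)

n = (−16, −4, 13), |n|² = 441, and n·Q − 125 = 441.
t = 441/441 = 1, so the foot is Q − t·n = (−9, −47, 18) − 1·(−16, −4, 13) = (7, −43, 5).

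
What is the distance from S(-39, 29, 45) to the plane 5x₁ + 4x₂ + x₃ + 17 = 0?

d = |5·(-39) + 4·29 + 1·45 − (-17)| / √(25 + 16 + 1) = |-17| / √42 = 17/√42.

17/√42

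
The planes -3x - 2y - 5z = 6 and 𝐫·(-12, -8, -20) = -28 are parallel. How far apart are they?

13√38/38

Divide the second equation by 4 to match normals: -3x - 2y - 5z = -7.
With common normal n = (-3, -2, -5) (|n| = √38), the distance is |6 − (-7)|/|n| = 13/√38.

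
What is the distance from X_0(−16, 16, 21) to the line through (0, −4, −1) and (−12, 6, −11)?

√1054

A direction vector is d = (−12, 10, −10).
AP = (−16, 20, 22); AP·d = 172, |AP|² = 1140, |d|² = 344.
distance² = |AP|² − (AP·d)²/|d|² = 1140 − 29584/344 = 1054, so the distance is √1054.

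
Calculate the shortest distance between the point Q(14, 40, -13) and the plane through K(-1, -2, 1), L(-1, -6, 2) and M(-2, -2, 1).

KL = (0, -4, 1) and KM = (-1, 0, 0), so a normal is n = KL × KM = (0, -1, -4).
d = |(-1)·40 + (-4)·(-13) − (-2)| / √(0 + 1 + 16) = |14| / √17 = 14/√17.

14√17/17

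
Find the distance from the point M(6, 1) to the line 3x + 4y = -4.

26/5

d = |3·6 + 4·1 − (-4)| / √(9 + 16) = |26|/5 = 26/5.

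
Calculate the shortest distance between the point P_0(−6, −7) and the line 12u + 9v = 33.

d = |12·(-6) + 9·(-7) − 33| / √(144 + 81) = |-168|/15 = 56/5.

56/5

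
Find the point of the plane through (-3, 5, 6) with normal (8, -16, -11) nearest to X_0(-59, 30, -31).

The perpendicular from X_0 has direction n = (8, -16, -11): r = (-59, 30, -31) + λ(8, -16, -11).
Substitute into the plane: n·(X_0 + λn) = -170 gives -611 + 441λ = -170, so λ = 1.
Foot = (-59, 30, -31) + 1·(8, -16, -11) = (-51, 14, -42).

(-51, 14, -42)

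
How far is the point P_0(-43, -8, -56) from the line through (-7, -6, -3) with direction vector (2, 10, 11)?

Direction vector d = (2, 10, 11).
AP = (-36, -2, -53); AP·d = -675, |AP|² = 4109, |d|² = 225.
distance² = |AP|² − (AP·d)²/|d|² = 4109 − 455625/225 = 2084, so the distance is 2√521.

2√521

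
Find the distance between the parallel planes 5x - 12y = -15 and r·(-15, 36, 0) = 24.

Divide the second equation by -3 to match normals: 5x - 12y = -8.
Both planes have normal n = (5, -12, 0), |n| = 13. Any point on the first plane is at distance |(-8) − (-15)|/|n| = 7/13 from the second.

7/13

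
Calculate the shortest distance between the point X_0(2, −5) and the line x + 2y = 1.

9/√5

d = |1·2 + 2·(-5) − 1| / √(1 + 4) = |-9|/√5 = 9/√5.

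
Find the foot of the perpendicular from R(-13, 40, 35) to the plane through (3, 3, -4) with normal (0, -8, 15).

(-13, 48, 20)

The perpendicular from R has direction n = (0, -8, 15): r = (-13, 40, 35) + λ(0, -8, 15).
Substitute into the plane: n·(R + λn) = -84 gives 205 + 289λ = -84, so λ = -1.
Foot = (-13, 40, 35) + (-1)·(0, -8, 15) = (-13, 48, 20).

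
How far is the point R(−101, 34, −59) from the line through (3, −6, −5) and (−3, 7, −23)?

A direction vector is d = (−6, 13, −18).
AP = (−104, 40, −54); AP·d = 2116, |AP|² = 15332, |d|² = 529.
distance² = |AP|² − (AP·d)²/|d|² = 15332 − 4477456/529 = 6868, so the distance is 2√1717.

2√1717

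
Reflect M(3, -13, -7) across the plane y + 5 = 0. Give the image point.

n = (0, 1, 0), |n|² = 1, n·M − (-5) = -8, so t = -8/1 = -8.
Foot F = M − (-8)·n = (3, -5, -7); the reflection is 2F − M = (3, 3, -7).

(3, 3, -7)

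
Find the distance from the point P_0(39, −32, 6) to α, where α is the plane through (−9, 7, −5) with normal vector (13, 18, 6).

The plane has equation n·(r − (−9, 7, −5)) = 0, i.e. n·r = -21.
d = |13·39 + 18·(-32) + 6·6 − (-21)| / √(169 + 324 + 36) = |-12| / 23 = 12/23.

12/23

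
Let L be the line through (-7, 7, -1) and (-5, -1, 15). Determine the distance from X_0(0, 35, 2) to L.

A direction vector is d = (2, -8, 16).
AP = (7, 28, 3); AP·d = -162, |AP|² = 842, |d|² = 324.
distance² = |AP|² − (AP·d)²/|d|² = 842 − 26244/324 = 761, so the distance is √761.

√761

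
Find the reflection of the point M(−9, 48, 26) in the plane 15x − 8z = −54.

With n = (15, 0, −8), the signed offset is (n·M − (-54))/|n|² = -289/289 = -1.
M' = M − 2t·n = (−9, 48, 26) − (-2)·(15, 0, −8) = (21, 48, 10).

(21, 48, 10)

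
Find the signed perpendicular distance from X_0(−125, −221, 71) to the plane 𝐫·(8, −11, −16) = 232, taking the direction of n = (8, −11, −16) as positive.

3

n·X_0 − 232 = 63.
|n| = 21, so the signed distance is 63/21 = 3.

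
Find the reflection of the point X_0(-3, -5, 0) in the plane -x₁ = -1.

(5, -5, 0)

n = (-1, 0, 0), |n|² = 1, n·X_0 − (-1) = 4, so t = 4/1 = 4.
Foot F = X_0 − 4·n = (1, -5, 0); the reflection is 2F − X_0 = (5, -5, 0).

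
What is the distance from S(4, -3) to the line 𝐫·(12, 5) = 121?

The normal to the line is n = (12, 5) with |n| = 13.
|n·S − 121| = |33 − 121| = 88, so the distance is 88/13.

88/13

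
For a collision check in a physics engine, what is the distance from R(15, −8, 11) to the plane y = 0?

Normal vector n = (0, 1, 0), and n·(15, −8, 11) − 0 = −8.
|n| = √(0 + 1 + 0) = 1, so the distance is |-8|/1 = 8.

8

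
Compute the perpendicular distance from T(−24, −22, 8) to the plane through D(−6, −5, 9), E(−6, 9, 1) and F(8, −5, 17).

DE = (0, 14, −8) and DF = (14, 0, 8), so a normal is n = DE × DF = (112, −112, −196).
d = |112·(-24) + (-112)·(-22) + (-196)·8 − (-1876)| / √(12544 + 12544 + 38416) = |84| / 252 = 1/3.

1/3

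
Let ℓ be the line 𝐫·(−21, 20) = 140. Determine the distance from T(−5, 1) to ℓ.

15/29

d = |(-21)·(-5) + 20·1 − 140| / √(441 + 400) = |-15|/29 = 15/29.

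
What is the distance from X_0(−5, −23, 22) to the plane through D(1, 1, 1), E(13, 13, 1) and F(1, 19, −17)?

√3

DE = (12, 12, 0) and DF = (0, 18, −18), so a normal is n = DE × DF = (−216, 216, 216).
Then n·(−5, −23, 22) − 216 = 648.
|n| = √(46656 + 46656 + 46656) = 216√3, so the distance is |648|/(216√3) = √3.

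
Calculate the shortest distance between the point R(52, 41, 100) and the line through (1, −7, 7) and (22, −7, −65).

A direction vector is d = (21, 0, −72).
AP = (51, 48, 93); AP·d = -5625, |AP|² = 13554, |d|² = 5625.
distance² = |AP|² − (AP·d)²/|d|² = 13554 − 31640625/5625 = 7929, so the distance is 3√881.

3√881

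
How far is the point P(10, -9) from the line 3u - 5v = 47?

14√34/17

The normal to the line is n = (3, -5) with |n| = √34.
|n·P − 47| = |75 − 47| = 28, so the distance is 28/√34.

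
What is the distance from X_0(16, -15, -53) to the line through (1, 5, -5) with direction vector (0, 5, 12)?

Direction vector d = (0, 5, 12).
AP = (15, -20, -48), and AP × d = (0, -180, 75).
|AP × d|² = 38025 and |d|² = 169, so the distance is √(38025/169) = √225 = 15.

15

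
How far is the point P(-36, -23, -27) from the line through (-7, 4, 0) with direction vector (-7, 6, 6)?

Direction vector d = (-7, 6, 6).
AP = (-29, -27, -27); AP·d = -121, |AP|² = 2299, |d|² = 121.
distance² = |AP|² − (AP·d)²/|d|² = 2299 − 14641/121 = 2178, so the distance is 33√2.

33√2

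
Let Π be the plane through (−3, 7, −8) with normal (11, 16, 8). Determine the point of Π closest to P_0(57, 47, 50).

(13, -17, 18)

n = (11, 16, 8), |n|² = 441, and n·P_0 − 15 = 1764.
t = 1764/441 = 4, so the foot is P_0 − t·n = (57, 47, 50) − 4·(11, 16, 8) = (13, −17, 18).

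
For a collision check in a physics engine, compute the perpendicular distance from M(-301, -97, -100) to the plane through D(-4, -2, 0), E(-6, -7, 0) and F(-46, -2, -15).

DE = (-2, -5, 0) and DF = (-42, 0, -15), so a normal is n = DE × DF = (75, -30, -210).
n = (75, -30, -210); n·P − (-240) = 1575; |n| = 225; distance = 1575/225 = 7.

7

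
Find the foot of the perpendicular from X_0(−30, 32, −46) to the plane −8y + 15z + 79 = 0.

(-30, 8, -1)

The perpendicular from X_0 has direction n = (0, −8, 15): r = (−30, 32, −46) + μ(0, −8, 15).
Substitute into the plane: n·(X_0 + μn) = -79 gives -946 + 289μ = -79, so μ = 3.
Foot = (−30, 32, −46) + 3·(0, −8, 15) = (−30, 8, −1).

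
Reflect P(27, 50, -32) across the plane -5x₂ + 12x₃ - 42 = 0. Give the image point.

n = (0, -5, 12), |n|² = 169, n·P − 42 = -676, so t = -676/169 = -4.
Foot F = P − (-4)·n = (27, 30, 16); the reflection is 2F − P = (27, 10, 64).

(27, 10, 64)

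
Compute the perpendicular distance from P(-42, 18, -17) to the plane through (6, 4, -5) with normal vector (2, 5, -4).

The plane has equation n·(r − (6, 4, -5)) = 0, i.e. n·r = 52.
Then n·(-42, 18, -17) - 52 = 22.
|n| = √(4 + 25 + 16) = 3√5, so the distance is |22|/(3√5) = 22/(3√5).

22/(3√5)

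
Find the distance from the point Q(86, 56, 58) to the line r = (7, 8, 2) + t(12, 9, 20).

Direction vector d = (12, 9, 20).
AP = (79, 48, 56); AP·d = 2500, |AP|² = 11681, |d|² = 625.
distance² = |AP|² − (AP·d)²/|d|² = 11681 − 6250000/625 = 1681, so the distance is 41.

41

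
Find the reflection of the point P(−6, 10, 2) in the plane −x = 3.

With n = (−1, 0, 0), the signed offset is (n·P − 3)/|n|² = 3/1 = 3.
P' = P − 2t·n = (−6, 10, 2) − 6·(−1, 0, 0) = (0, 10, 2).

(0, 10, 2)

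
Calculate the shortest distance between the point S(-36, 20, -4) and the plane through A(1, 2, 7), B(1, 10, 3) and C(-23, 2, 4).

AB = (0, 8, -4) and AC = (-24, 0, -3), so a normal is n = AB × AC = (-24, 96, 192).
Then n·(-36, 20, -4) - 1512 = 504.
|n| = √(576 + 9216 + 36864) = 216, so the distance is |504|/216 = 7/3.

7/3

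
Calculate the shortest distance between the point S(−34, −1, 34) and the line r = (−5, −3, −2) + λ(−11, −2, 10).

2√29

Direction vector d = (−11, −2, 10).
AP = (−29, 2, 36); AP·d = 675, |AP|² = 2141, |d|² = 225.
distance² = |AP|² − (AP·d)²/|d|² = 2141 − 455625/225 = 116, so the distance is 2√29.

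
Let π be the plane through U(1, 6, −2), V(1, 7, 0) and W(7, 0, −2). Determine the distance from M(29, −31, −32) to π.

4

UV = (0, 1, 2) and UW = (6, −6, 0), so a normal is n = UV × UW = (12, 12, −6).
Then n·(29, −31, −32) − 96 = 72.
|n| = √(144 + 144 + 36) = 18, so the distance is |72|/18 = 4.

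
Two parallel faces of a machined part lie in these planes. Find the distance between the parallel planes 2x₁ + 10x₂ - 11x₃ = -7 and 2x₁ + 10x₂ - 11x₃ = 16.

With common normal n = (2, 10, -11) (|n| = 15), the distance is |(-7) − 16|/|n| = 23/15.

23/15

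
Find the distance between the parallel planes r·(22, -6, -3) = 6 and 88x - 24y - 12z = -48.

Divide the second equation by 4 to match normals: 22x - 6y - 3z = -12.
With common normal n = (22, -6, -3) (|n| = 23), the distance is |6 − (-12)|/|n| = 18/23.

18/23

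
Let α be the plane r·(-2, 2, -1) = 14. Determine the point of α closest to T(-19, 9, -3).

The perpendicular from T has direction n = (-2, 2, -1): r = (-19, 9, -3) + λ(-2, 2, -1).
Substitute into the plane: n·(T + λn) = 14 gives 59 + 9λ = 14, so λ = -5.
Foot = (-19, 9, -3) + (-5)·(-2, 2, -1) = (-9, -1, 2).

(-9, -1, 2)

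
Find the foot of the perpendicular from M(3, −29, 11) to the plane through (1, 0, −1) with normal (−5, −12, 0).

(13, -5, 11)

n = (−5, −12, 0), |n|² = 169, and n·M − (-5) = 338.
t = 338/169 = 2, so the foot is M − t·n = (3, −29, 11) − 2·(−5, −12, 0) = (13, −5, 11).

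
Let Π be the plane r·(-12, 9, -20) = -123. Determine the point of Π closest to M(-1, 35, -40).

(23, 17, 0)

n = (-12, 9, -20), |n|² = 625, and n·M − (-123) = 1250.
t = 1250/625 = 2, so the foot is M − t·n = (-1, 35, -40) − 2·(-12, 9, -20) = (23, 17, 0).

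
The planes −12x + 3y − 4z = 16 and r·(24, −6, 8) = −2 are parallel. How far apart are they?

15/13

Divide the second equation by -2 to match normals: −12x + 3y − 4z = 1.
With common normal n = (−12, 3, −4) (|n| = 13), the distance is |16 − 1|/|n| = 15/13.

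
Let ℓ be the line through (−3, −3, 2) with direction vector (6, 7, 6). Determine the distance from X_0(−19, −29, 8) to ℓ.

22

Direction vector d = (6, 7, 6).
AP = (−16, −26, 6); AP·d = -242, |AP|² = 968, |d|² = 121.
distance² = |AP|² − (AP·d)²/|d|² = 968 − 58564/121 = 484, so the distance is 22.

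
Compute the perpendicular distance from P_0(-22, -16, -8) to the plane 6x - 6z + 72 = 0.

√2

n = (6, 0, -6); n·P − (-72) = -12; |n| = 6√2; distance = 12/(6√2) = √2.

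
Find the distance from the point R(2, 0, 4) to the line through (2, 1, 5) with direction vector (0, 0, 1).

1

Direction vector d = (0, 0, 1).
AP = (0, −1, −1); AP·d = -1, |AP|² = 2, |d|² = 1.
distance² = |AP|² − (AP·d)²/|d|² = 2 − 1/1 = 1, so the distance is 1.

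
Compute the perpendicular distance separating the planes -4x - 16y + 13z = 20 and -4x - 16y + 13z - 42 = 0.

22/21

With common normal n = (-4, -16, 13) (|n| = 21), the distance is |20 − 42|/|n| = 22/21.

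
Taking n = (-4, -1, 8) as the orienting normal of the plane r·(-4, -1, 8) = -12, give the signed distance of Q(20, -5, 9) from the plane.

1

n·Q − (-12) = 9.
|n| = 9, so the signed distance is 9/9 = 1.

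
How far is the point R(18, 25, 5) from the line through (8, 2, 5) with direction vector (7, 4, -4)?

√305

Direction vector d = (7, 4, -4).
AP = (10, 23, 0); AP·d = 162, |AP|² = 629, |d|² = 81.
distance² = |AP|² − (AP·d)²/|d|² = 629 − 26244/81 = 305, so the distance is √305.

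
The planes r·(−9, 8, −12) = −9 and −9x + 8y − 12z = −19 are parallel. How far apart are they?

10/17

Both planes have normal n = (−9, 8, −12), |n| = 17. Any point on the first plane is at distance |(-19) − (-9)|/|n| = 10/17 from the second.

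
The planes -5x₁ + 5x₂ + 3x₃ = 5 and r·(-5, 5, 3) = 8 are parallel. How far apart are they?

Both planes have normal n = (-5, 5, 3), |n| = √59. Any point on the first plane is at distance |8 − 5|/|n| = 3/√59 from the second.

3/√59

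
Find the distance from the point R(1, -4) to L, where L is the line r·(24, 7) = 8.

The normal to the line is n = (24, 7) with |n| = 25.
|n·R − 8| = |-4 − 8| = 12, so the distance is 12/25.

12/25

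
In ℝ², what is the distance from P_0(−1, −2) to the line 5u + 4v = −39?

The normal to the line is n = (5, 4) with |n| = √41.
|n·P_0 − (-39)| = |-13 − (-39)| = 26, so the distance is 26/√41.

26√41/41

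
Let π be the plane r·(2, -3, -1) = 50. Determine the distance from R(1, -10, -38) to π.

n = (2, -3, -1); n·P − 50 = 20; |n| = √14; distance = 20/√14 = 10√14/7.

20/√14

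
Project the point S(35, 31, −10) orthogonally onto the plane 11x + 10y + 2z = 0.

n = (11, 10, 2), |n|² = 225, and n·S − 0 = 675.
t = 675/225 = 3, so the foot is S − t·n = (35, 31, −10) − 3·(11, 10, 2) = (2, 1, −16).

(2, 1, -16)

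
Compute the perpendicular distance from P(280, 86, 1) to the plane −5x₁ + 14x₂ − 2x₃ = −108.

Normal vector n = (−5, 14, −2), and n·(280, 86, 1) − (−108) = −90.
|n| = √(25 + 196 + 4) = 15, so the distance is |-90|/15 = 6.

6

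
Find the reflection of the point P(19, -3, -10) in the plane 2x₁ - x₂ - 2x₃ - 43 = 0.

(11, 1, -2)

n = (2, -1, -2), |n|² = 9, n·P − 43 = 18, so t = 18/9 = 2.
Foot F = P − 2·n = (15, -1, -6); the reflection is 2F − P = (11, 1, -2).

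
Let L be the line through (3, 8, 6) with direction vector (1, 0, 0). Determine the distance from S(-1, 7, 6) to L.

1

Direction vector d = (1, 0, 0).
AP = (-4, -1, 0); AP·d = -4, |AP|² = 17, |d|² = 1.
distance² = |AP|² − (AP·d)²/|d|² = 17 − 16/1 = 1, so the distance is 1.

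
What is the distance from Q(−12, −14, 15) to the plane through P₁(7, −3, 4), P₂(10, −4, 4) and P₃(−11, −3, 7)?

P₁P₂ = (3, −1, 0) and P₁P₃ = (−18, 0, 3), so a normal is n = P₁P₂ × P₁P₃ = (−3, −9, −18).
d = |(-3)·(-12) + (-9)·(-14) + (-18)·15 − (-66)| / √(9 + 81 + 324) = |-42| / (3√46) = 7√46/23.

7√46/23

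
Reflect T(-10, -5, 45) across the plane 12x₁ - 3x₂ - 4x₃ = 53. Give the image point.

(38, -17, 29)

n = (12, -3, -4), |n|² = 169, n·T − 53 = -338, so t = -338/169 = -2.
Foot F = T − (-2)·n = (14, -11, 37); the reflection is 2F − T = (38, -17, 29).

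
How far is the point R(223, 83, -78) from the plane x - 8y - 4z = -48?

9

Normal vector n = (1, -8, -4), and n·(223, 83, -78) - (-48) = -81.
|n| = √(1 + 64 + 16) = 9, so the distance is |-81|/9 = 9.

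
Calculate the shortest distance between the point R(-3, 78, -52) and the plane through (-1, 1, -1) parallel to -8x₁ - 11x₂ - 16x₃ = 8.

5/7

Parallel planes share the normal n = (-8, -11, -16); since (-1, 1, -1) lies on the plane, its equation is -8x₁ - 11x₂ - 16x₃ = 13.
n = (-8, -11, -16); n·P − 13 = -15; |n| = 21; distance = 15/21 = 5/7.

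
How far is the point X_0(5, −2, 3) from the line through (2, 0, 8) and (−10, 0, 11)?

A direction vector is d = (−12, 0, 3).
AP = (3, −2, −5), and AP × d = (−6, 51, −24).
|AP × d|² = 3213 and |d|² = 153, so the distance is √(3213/153) = √21.

√21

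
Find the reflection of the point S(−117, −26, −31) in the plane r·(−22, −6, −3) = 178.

n = (−22, −6, −3), |n|² = 529, n·S − 178 = 2645, so t = 2645/529 = 5.
Foot F = S − 5·n = (−7, 4, −16); the reflection is 2F − S = (103, 34, −1).

(103, 34, -1)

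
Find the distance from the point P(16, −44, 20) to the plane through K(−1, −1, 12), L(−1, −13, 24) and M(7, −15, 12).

KL = (0, −12, 12) and KM = (8, −14, 0), so a normal is n = KL × KM = (168, 96, 96).
Then n·(16, −44, 20) − 888 = −504.
|n| = √(28224 + 9216 + 9216) = 216, so the distance is |-504|/216 = 7/3.

7/3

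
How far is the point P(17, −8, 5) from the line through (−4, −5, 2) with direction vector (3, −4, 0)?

Direction vector d = (3, −4, 0).
AP = (21, −3, 3); AP·d = 75, |AP|² = 459, |d|² = 25.
distance² = |AP|² − (AP·d)²/|d|² = 459 − 5625/25 = 234, so the distance is 3√26.

3√26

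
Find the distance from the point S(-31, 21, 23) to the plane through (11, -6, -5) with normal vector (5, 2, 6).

12√65/65

The plane has equation n·(r − (11, -6, -5)) = 0, i.e. n·r = 13.
Then n·(-31, 21, 23) - 13 = 12.
|n| = √(25 + 4 + 36) = √65, so the distance is |12|/√65 = 12√65/65.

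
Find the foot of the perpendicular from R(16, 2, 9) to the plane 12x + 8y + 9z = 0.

The perpendicular from R has direction n = (12, 8, 9): r = (16, 2, 9) + λ(12, 8, 9).
Substitute into the plane: n·(R + λn) = 0 gives 289 + 289λ = 0, so λ = -1.
Foot = (16, 2, 9) + (-1)·(12, 8, 9) = (4, −6, 0).

(4, -6, 0)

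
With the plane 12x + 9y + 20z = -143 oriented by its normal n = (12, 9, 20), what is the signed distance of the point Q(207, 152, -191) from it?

7

n·Q − (-143) = 175.
|n| = 25, so the signed distance is 175/25 = 7.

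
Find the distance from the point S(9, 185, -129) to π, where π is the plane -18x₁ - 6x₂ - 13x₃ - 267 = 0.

6

Normal vector n = (-18, -6, -13), and n·(9, 185, -129) - 267 = 138.
|n| = √(324 + 36 + 169) = 23, so the distance is |138|/23 = 6.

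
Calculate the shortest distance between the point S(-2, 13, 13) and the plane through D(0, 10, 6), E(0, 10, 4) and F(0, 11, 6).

DE = (0, 0, -2) and DF = (0, 1, 0), so a normal is n = DE × DF = (2, 0, 0).
Then n·(-2, 13, 13) - 0 = -4.
|n| = √(4 + 0 + 0) = 2, so the distance is |-4|/2 = 2.

2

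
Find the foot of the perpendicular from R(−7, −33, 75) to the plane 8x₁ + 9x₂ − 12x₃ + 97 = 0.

(25, 3, 27)

n = (8, 9, −12), |n|² = 289, and n·R − (-97) = -1156.
t = -1156/289 = -4, so the foot is R − t·n = (−7, −33, 75) − (-4)·(8, 9, −12) = (25, 3, 27).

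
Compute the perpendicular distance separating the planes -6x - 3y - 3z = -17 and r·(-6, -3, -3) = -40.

23√6/18

With common normal n = (-6, -3, -3) (|n| = 3√6), the distance is |(-17) − (-40)|/|n| = 23/(3√6) = 23√6/18.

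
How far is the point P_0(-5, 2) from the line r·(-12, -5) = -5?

55/13

The normal to the line is n = (-12, -5) with |n| = 13.
|n·P_0 − (-5)| = |50 − (-5)| = 55, so the distance is 55/13.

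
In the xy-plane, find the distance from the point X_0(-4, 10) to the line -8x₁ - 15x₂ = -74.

d = |(-8)·(-4) + (-15)·10 − (-74)| / √(64 + 225) = |-44|/17 = 44/17.

44/17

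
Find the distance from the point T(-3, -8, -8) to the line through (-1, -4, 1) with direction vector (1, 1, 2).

√5

Direction vector d = (1, 1, 2).
AP = (-2, -4, -9), and AP × d = (1, -5, 2).
|AP × d|² = 30 and |d|² = 6, so the distance is √(30/6) = √5.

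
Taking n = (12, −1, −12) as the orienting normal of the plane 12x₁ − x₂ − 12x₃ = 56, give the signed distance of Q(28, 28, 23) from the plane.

-24/17

n·Q − 56 = -24.
|n| = 17, so the signed distance is -24/17.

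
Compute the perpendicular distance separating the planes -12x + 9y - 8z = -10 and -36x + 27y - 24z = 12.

Divide the second equation by 3 to match normals: -12x + 9y - 8z = 4.
Both planes have normal n = (-12, 9, -8), |n| = 17. Any point on the first plane is at distance |4 − (-10)|/|n| = 14/17 from the second.

14/17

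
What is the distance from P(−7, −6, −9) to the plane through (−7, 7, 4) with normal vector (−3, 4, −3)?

13√34/34

The plane has equation n·(r − (−7, 7, 4)) = 0, i.e. n·r = 37.
d = |(-3)·(-7) + 4·(-6) + (-3)·(-9) − 37| / √(9 + 16 + 9) = |-13| / √34 = 13√34/34.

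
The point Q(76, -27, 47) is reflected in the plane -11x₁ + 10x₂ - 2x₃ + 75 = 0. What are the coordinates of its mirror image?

(-34, 73, 27)

With n = (-11, 10, -2), the signed offset is (n·Q − (-75))/|n|² = -1125/225 = -5.
Q' = Q − 2t·n = (76, -27, 47) − (-10)·(-11, 10, -2) = (-34, 73, 27).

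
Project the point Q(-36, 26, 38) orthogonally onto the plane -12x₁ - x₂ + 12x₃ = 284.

The perpendicular from Q has direction n = (-12, -1, 12): r = (-36, 26, 38) + t(-12, -1, 12).
Substitute into the plane: n·(Q + tn) = 284 gives 862 + 289t = 284, so t = -2.
Foot = (-36, 26, 38) + (-2)·(-12, -1, 12) = (-12, 28, 14).

(-12, 28, 14)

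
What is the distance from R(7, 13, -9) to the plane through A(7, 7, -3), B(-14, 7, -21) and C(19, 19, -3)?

6/11

AB = (-21, 0, -18) and AC = (12, 12, 0), so a normal is n = AB × AC = (216, -216, -252).
n = (216, -216, -252); n·P − 756 = 216; |n| = 396; distance = 216/396 = 6/11.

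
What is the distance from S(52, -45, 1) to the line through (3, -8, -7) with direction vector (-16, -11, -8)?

Direction vector d = (-16, -11, -8).
AP = (49, -37, 8); AP·d = -441, |AP|² = 3834, |d|² = 441.
distance² = |AP|² − (AP·d)²/|d|² = 3834 − 194481/441 = 3393, so the distance is 3√377.

3√377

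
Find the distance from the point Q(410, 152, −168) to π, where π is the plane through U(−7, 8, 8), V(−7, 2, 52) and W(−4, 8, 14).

6

UV = (0, −6, 44) and UW = (3, 0, 6), so a normal is n = UV × UW = (−36, 132, 18).
Then n·(410, 152, −168) − 1452 = 828.
|n| = √(1296 + 17424 + 324) = 138, so the distance is |828|/138 = 6.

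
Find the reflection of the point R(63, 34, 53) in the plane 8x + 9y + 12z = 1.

n = (8, 9, 12), |n|² = 289, n·R − 1 = 1445, so t = 1445/289 = 5.
Foot F = R − 5·n = (23, −11, −7); the reflection is 2F − R = (−17, −56, −67).

(-17, -56, -67)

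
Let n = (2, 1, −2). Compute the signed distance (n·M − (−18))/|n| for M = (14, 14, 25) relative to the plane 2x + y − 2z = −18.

n·M − (-18) = 10.
|n| = 3, so the signed distance is 10/3.

10/3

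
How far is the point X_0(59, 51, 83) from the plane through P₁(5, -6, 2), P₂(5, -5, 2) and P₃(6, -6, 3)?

27√2/2

P₁P₂ = (0, 1, 0) and P₁P₃ = (1, 0, 1), so a normal is n = P₁P₂ × P₁P₃ = (1, 0, -1).
Then n·(59, 51, 83) - 3 = -27.
|n| = √(1 + 0 + 1) = √2, so the distance is |-27|/√2 = 27/√2.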